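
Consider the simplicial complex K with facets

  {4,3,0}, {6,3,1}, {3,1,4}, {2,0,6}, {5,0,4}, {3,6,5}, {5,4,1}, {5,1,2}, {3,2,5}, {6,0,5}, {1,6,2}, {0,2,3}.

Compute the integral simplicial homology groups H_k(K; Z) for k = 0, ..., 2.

H_0 ≅ Z,  H_1 ≅ Z/2Z,  H_2 = 0.

Fix the vertex order 0 < 1 < 2 < 3 < 4 < 5 < 6 and write every simplex with vertices in increasing order. Then dim K = 2 and the simplices of K are:

  0-simplices (7): [0], [1], [2], [3], [4], [5], [6]
  1-simplices (18): [0,2], [0,3], [0,4], [0,5], [0,6], [1,2], [1,3], [1,4], [1,5], [1,6], [2,3], [2,5], [2,6], [3,4], [3,5], [3,6], [4,5], [5,6]
  2-simplices (12): [0,2,3], [0,2,6], [0,3,4], [0,4,5], [0,5,6], [1,2,5], [1,2,6], [1,3,4], [1,3,6], [1,4,5], [2,3,5], [3,5,6]

so the chain groups are C_0 ≅ Z^7, C_1 ≅ Z^18, C_2 ≅ Z^12.

The boundary map ∂_1: C_1 → C_0 is given by ∂[p,q] = [q] − [p]. For instance
  ∂[0,6] = [6] − [0].
The 7×18 boundary matrix has rank 6 and Smith normal form diag(1,1,1,1,1,1).

∂_2: C_2 → C_1 acts by ∂[p,q,r] = [q,r] − [p,r] + [p,q]. For instance
  ∂[1,2,5] = [2,5] − [1,5] + [1,2],
  ∂[3,5,6] = [5,6] − [3,6] + [3,5].
The resulting 18×12 matrix has rank 12, and its Smith normal form has invariant factors (1,1,1,1,1,1,1,1,1,1,1,2).

Computing H_k = (kernel of ∂_k) / (image of ∂_{k+1}):

  H_0: rank C_0 − rank ∂_1 = 7 − 6 = 1, and the invariant factors of ∂_1 are all 1, so H_0 ≅ Z.
  H_1: rank ker ∂_1 − rank ∂_2 = (18 − 6) − 12 = 0, and ∂_2 has invariant factor 2 > 1, so H_1 ≅ Z/2Z.
  H_2: rank ker ∂_2 − rank ∂_3 = (12 − 12) − 0 = 0, and there is no ∂_3, so H_2 ≅ 0.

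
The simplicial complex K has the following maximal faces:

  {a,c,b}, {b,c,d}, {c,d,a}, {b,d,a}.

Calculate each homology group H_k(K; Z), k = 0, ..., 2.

We work with the vertex ordering a < b < c < d. The simplices of K, each written with vertices in increasing order, are:

  0-simplices (4): a, b, c, d
  1-simplices (6): ab, ac, ad, bc, bd, cd
  2-simplices (4): abc, abd, acd, bcd

Hence C_0 ≅ Z^4, C_1 ≅ Z^6, C_2 ≅ Z^4.

∂_1: C_1 → C_0 sends each edge [p,q] (with p < q) to q − p.
As a 4×6 matrix over Z this has rank 3, with invariant factors (1,1,1).

∂_2: C_2 → C_1 maps a triangle to the signed sum of its edges. For instance
  ∂abc = bc − ac + ab,
  ∂acd = cd − ad + ac.
The resulting 6×4 matrix has rank 3, and its Smith normal form has invariant factors (1,1,1).

Now H_k = ker ∂_k / im ∂_{k+1}, so:

  H_0: rank C_0 − rank ∂_1 = 4 − 3 = 1, and the invariant factors of ∂_1 are all 1, so H_0 ≅ Z.
  H_1: rank ker ∂_1 − rank ∂_2 = (6 − 3) − 3 = 0, and the invariant factors of ∂_2 are all 1, so H_1 ≅ 0.
  H_2: rank ker ∂_2 − rank ∂_3 = (4 − 3) − 0 = 1, and there is no ∂_3, so H_2 ≅ Z.

(K is a triangulation of the 2-sphere S^2.)

H_0 ≅ Z,  H_1 = 0,  H_2 ≅ Z.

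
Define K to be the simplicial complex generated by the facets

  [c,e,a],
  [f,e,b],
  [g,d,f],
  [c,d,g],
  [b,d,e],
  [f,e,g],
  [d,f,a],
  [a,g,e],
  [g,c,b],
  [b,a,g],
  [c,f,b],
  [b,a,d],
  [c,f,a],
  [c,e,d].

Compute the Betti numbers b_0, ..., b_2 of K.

We work with the vertex ordering a < b < c < d < e < f < g. The simplices of K, each written with vertices in increasing order, are:

  0-simplices (7): a, b, c, d, e, f, g
  1-simplices (21): ab, ac, ad, ae, af, ag, bc, bd, be, bf, bg, cd, ce, cf, cg, de, df, dg, ef, eg, fg
  2-simplices (14): abd, abg, ace, acf, adf, aeg, bcf, bcg, bde, bef, cde, cdg, dfg, efg

Hence C_0 ≅ Z^7, C_1 ≅ Z^21, C_2 ≅ Z^14.

Boundary ∂_1: C_1 → C_0 is given by ∂[p,q] = [q] − [p]. For instance
  ∂bd = d − b.
This gives a 7×21 integer matrix of rank 6; reducing to Smith normal form yields diagonal entries (1,1,1,1,1,1).

Boundary ∂_2: C_2 → C_1 maps a triangle to the signed sum of its edges. For instance
  ∂ace = ce − ae + ac,
  ∂acf = cf − af + ac.
The resulting 21×14 matrix has rank 13, and its Smith normal form has invariant factors (1,1,1,1,1,1,1,1,1,1,1,1,1).

From H_k ≅ ker(∂_k) / im(∂_{k+1}) we obtain:

  H_0: rank C_0 − rank ∂_1 = 7 − 6 = 1, and the invariant factors of ∂_1 are all 1, so H_0 ≅ Z.
  H_1: rank ker ∂_1 − rank ∂_2 = (21 − 6) − 13 = 2, and the invariant factors of ∂_2 are all 1, so H_1 ≅ Z^2.
  H_2: rank ker ∂_2 − rank ∂_3 = (14 − 13) − 0 = 1, and there is no ∂_3, so H_2 ≅ Z.

Hence the Betti numbers are b_0 = 1, b_1 = 2, b_2 = 1.

b_0 = 1, b_1 = 2, b_2 = 1.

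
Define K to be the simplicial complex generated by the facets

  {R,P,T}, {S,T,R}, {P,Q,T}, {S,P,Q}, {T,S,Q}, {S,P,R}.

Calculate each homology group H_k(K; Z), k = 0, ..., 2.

H_0 ≅ Z,  H_1 = 0,  H_2 ≅ Z.

We work with the vertex ordering P < Q < R < S < T. The simplices of K, each written with vertices in increasing order, are:

  0-simplices (5): P, Q, R, S, T
  1-simplices (9): PQ, PR, PS, PT, QS, QT, RS, RT, ST
  2-simplices (6): PQS, PQT, PRS, PRT, QST, RST

so the chain groups are C_0 ≅ Z^5, C_1 ≅ Z^9, C_2 ≅ Z^6.

Boundary ∂_1: C_1 → C_0 sends each edge [p,q] (with p < q) to q − p. For instance
  ∂PT = T − P.
This gives a 5×9 integer matrix of rank 4; reducing to Smith normal form yields diagonal entries (1,1,1,1).

Boundary ∂_2: C_2 → C_1 sends each 2-simplex [p,q,r] to [q,r] − [p,r] + [p,q]. For instance
  ∂PQS = QS − PS + PQ,
  ∂PRT = RT − PT + PR.
As a 9×6 matrix over Z this has rank 5, with invariant factors (1,1,1,1,1).

Reading off H_k = ker ∂_k / im ∂_{k+1}:

  H_0: rank C_0 − rank ∂_1 = 5 − 4 = 1, and the invariant factors of ∂_1 are all 1, so H_0 ≅ Z.
  H_1: rank ker ∂_1 − rank ∂_2 = (9 − 4) − 5 = 0, and the invariant factors of ∂_2 are all 1, so H_1 ≅ 0.
  H_2: rank ker ∂_2 − rank ∂_3 = (6 − 5) − 0 = 1, and there is no ∂_3, so H_2 ≅ Z.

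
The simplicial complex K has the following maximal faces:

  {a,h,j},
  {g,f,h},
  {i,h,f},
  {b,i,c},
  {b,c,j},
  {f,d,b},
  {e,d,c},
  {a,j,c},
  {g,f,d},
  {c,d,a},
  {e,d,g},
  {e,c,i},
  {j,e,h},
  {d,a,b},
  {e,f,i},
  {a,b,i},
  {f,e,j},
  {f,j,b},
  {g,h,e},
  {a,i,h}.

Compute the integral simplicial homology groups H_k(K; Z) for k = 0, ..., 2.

H_0 ≅ Z,  H_1 ≅ Z ⊕ Z/2Z,  H_2 = 0.

Order the vertices as a < b < c < d < e < f < g < h < i < j. Listing each simplex with vertices in this order, K has dimension 2 with simplices:

  0-simplices (10): a, b, c, d, e, f, g, h, i, j
  1-simplices (30): ab, ac, ad, ah, ai, aj, bc, bd, bf, bi, bj, cd, ce, ci, cj, de, df, dg, ef, eg, eh, ei, ej, fg, fh, fi, fj, gh, hi, hj
  2-simplices (20): abd, abi, acd, acj, ahi, ahj, bci, bcj, bdf, bfj, cde, cei, deg, dfg, efi, efj, egh, ehj, fgh, fhi

giving chain groups C_0 ≅ Z^10, C_1 ≅ Z^30, C_2 ≅ Z^20.

The boundary map ∂_1: C_1 → C_0 maps an edge to its endpoints' difference, ∂[p,q] = q − p. For instance
  ∂fi = i − f.
The 10×30 boundary matrix has rank 9 and Smith normal form diag(1,1,1,1,1,1,1,1,1).

Boundary ∂_2: C_2 → C_1 sends each 2-simplex [p,q,r] to [q,r] − [p,r] + [p,q]. For instance
  ∂efi = fi − ei + ef,
  ∂dfg = fg − dg + df.
This gives a 30×20 integer matrix of rank 20; reducing to Smith normal form yields diagonal entries (1,1,1,1,1,1,1,1,1,1,1,1,1,1,1,1,1,1,1,2).

Now H_k = ker ∂_k / im ∂_{k+1}, so:

  H_0: rank C_0 − rank ∂_1 = 10 − 9 = 1, and the invariant factors of ∂_1 are all 1, so H_0 = Z.
  H_1: rank ker ∂_1 − rank ∂_2 = (30 − 9) − 20 = 1, and ∂_2 has invariant factor 2 > 1, so H_1 = Z ⊕ Z/2Z.
  H_2: rank ker ∂_2 − rank ∂_3 = (20 − 20) − 0 = 0, and there is no ∂_3, so H_2 = 0.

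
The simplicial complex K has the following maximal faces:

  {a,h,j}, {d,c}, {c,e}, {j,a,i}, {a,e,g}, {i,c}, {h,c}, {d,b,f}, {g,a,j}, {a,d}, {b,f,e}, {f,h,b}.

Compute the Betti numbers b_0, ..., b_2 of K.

Take the total order a < b < c < d < e < f < g < h < i < j on the vertex set. Then K (dimension 2) consists of the simplices:

  0-simplices (10): a, b, c, d, e, f, g, h, i, j
  1-simplices (21): ad, ae, ag, ah, ai, aj, bd, be, bf, bh, cd, ce, ch, ci, df, ef, eg, fh, gj, hj, ij
  2-simplices (7): aeg, agj, ahj, aij, bdf, bef, bfh

Hence C_0 ≅ Z^10, C_1 ≅ Z^21, C_2 ≅ Z^7.

The boundary map ∂_1: C_1 → C_0 maps an edge to its endpoints' difference, ∂[p,q] = q − p. For instance
  ∂ch = h − c.
As a 10×21 matrix over Z this has rank 9, with invariant factors (1,1,1,1,1,1,1,1,1).

The boundary map ∂_2: C_2 → C_1 acts by ∂[p,q,r] = [q,r] − [p,r] + [p,q]. For instance
  ∂agj = gj − aj + ag,
  ∂aij = ij − aj + ai.
The 21×7 boundary matrix has rank 7 and Smith normal form diag(1,1,1,1,1,1,1).

Now H_k = ker ∂_k / im ∂_{k+1}, so:

  H_0: rank C_0 − rank ∂_1 = 10 − 9 = 1, and the invariant factors of ∂_1 are all 1, so H_0 = Z.
  H_1: rank ker ∂_1 − rank ∂_2 = (21 − 9) − 7 = 5, and the invariant factors of ∂_2 are all 1, so H_1 = Z^5.
  H_2: rank ker ∂_2 − rank ∂_3 = (7 − 7) − 0 = 0, and there is no ∂_3, so H_2 = 0.

As a check, the Euler characteristic is 10 − 21 + 7 = -4, which agrees with 1 − 5 + 0 = -4.

Hence the Betti numbers are b_0 = 1, b_1 = 5, b_2 = 0.

b_0 = 1, b_1 = 5, b_2 = 0.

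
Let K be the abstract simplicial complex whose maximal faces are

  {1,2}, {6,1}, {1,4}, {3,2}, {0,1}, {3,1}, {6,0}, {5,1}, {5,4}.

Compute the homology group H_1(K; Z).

H_1 = Z^3.

Order the vertices as 0 < 1 < 2 < 3 < 4 < 5 < 6. Listing each simplex with vertices in this order, K has dimension 1 with simplices:

  0-simplices (7): [0], [1], [2], [3], [4], [5], [6]
  1-simplices (9): [0,1], [0,6], [1,2], [1,3], [1,4], [1,5], [1,6], [2,3], [4,5]

Hence C_0 ≅ Z^7, C_1 ≅ Z^9.

The boundary map ∂_1: C_1 → C_0 is given by ∂[p,q] = [q] − [p].
As a 7×9 matrix over Z this has rank 6, with invariant factors (1,1,1,1,1,1).

Now H_k = ker ∂_k / im ∂_{k+1}, so:

  H_1: rank ker ∂_1 − rank ∂_2 = (9 − 6) − 0 = 3, and there is no ∂_2, so H_1 = Z^3.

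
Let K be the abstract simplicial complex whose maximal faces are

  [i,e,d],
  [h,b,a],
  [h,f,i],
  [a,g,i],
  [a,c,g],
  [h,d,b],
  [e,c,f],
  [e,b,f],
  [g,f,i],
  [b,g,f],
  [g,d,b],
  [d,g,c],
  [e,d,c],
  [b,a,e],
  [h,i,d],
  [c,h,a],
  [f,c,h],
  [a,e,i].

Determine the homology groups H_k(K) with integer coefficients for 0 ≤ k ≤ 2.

K has 9 vertices, 27 edges, 18 triangles.
rank ∂_0 = 0, rank ∂_1 = 8 ⇒ b_0 = 9 − 0 − 8 = 1; all invariant factors of ∂_1 are 1 so no torsion. So H_0 ≅ Z.
rank ∂_1 = 8, rank ∂_2 = 17 ⇒ b_1 = 27 − 8 − 17 = 2; all invariant factors of ∂_2 are 1 so no torsion. So H_1 ≅ Z^2.
rank ∂_2 = 17, rank ∂_3 = 0 ⇒ b_2 = 18 − 17 − 0 = 1. So H_2 ≅ Z.

H_0 ≅ Z,  H_1 ≅ Z^2,  H_2 ≅ Z.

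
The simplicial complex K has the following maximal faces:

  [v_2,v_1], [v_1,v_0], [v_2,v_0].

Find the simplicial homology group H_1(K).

Order the vertices as v_0 < v_1 < v_2. Listing each simplex with vertices in this order, K has dimension 1 with simplices:

  0-simplices (3): [v_0], [v_1], [v_2]
  1-simplices (3): [v_0,v_1], [v_0,v_2], [v_1,v_2]

so the chain groups are C_0 ≅ Z^3, C_1 ≅ Z^3.

The boundary map ∂_1: C_1 → C_0 is given by ∂[p,q] = [q] − [p].
As a 3×3 matrix over Z this has rank 2, with invariant factors (1,1).

Now H_k = ker ∂_k / im ∂_{k+1}, so:

  H_1: rank ker ∂_1 − rank ∂_2 = (3 − 2) − 0 = 1, and there is no ∂_2, so H_1 ≅ Z.

H_1 = Z.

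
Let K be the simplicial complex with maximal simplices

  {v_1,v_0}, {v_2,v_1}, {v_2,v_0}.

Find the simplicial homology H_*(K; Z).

K has 3 vertices, 3 edges.
rank ∂_0 = 0, rank ∂_1 = 2 ⇒ b_0 = 3 − 0 − 2 = 1; all invariant factors of ∂_1 are 1 so no torsion. So H_0 = Z.
rank ∂_1 = 2, rank ∂_2 = 0 ⇒ b_1 = 3 − 2 − 0 = 1. So H_1 = Z.

H_0 = Z,  H_1 = Z.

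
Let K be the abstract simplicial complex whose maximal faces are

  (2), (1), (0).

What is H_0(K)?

H_0 ≅ Z^3.

Order the vertices as 0 < 1 < 2. Listing each simplex with vertices in this order, K has dimension 0 with simplices:

  0-simplices (3): [0], [1], [2]

giving chain groups C_0 ≅ Z^3.

Computing H_k = (kernel of ∂_k) / (image of ∂_{k+1}):

  H_0: rank C_0 − rank ∂_1 = 3 − 0 = 3, and there is no ∂_1, so H_0 = Z^3.

(K is a triangulation of a set of 3 points.)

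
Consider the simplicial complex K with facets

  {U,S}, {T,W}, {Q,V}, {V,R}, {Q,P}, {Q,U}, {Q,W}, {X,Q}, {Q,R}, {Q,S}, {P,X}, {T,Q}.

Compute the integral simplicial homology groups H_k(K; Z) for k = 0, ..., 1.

H_0 ≅ Z,  H_1 ≅ Z^4.

Take the total order P < Q < R < S < T < U < V < W < X on the vertex set. Then K (dimension 1) consists of the simplices:

  0-simplices (9): P, Q, R, S, T, U, V, W, X
  1-simplices (12): PQ, PX, QR, QS, QT, QU, QV, QW, QX, RV, SU, TW

so the chain groups are C_0 ≅ Z^9, C_1 ≅ Z^12.

The boundary map ∂_1: C_1 → C_0 maps an edge to its endpoints' difference, ∂[p,q] = q − p. For instance
  ∂QX = X − Q.
The 9×12 boundary matrix has rank 8 and Smith normal form diag(1,1,1,1,1,1,1,1).

Computing H_k = (kernel of ∂_k) / (image of ∂_{k+1}):

  H_0: rank C_0 − rank ∂_1 = 9 − 8 = 1, and the invariant factors of ∂_1 are all 1, so H_0 = Z.
  H_1: rank ker ∂_1 − rank ∂_2 = (12 − 8) − 0 = 4, and there is no ∂_2, so H_1 = Z^4.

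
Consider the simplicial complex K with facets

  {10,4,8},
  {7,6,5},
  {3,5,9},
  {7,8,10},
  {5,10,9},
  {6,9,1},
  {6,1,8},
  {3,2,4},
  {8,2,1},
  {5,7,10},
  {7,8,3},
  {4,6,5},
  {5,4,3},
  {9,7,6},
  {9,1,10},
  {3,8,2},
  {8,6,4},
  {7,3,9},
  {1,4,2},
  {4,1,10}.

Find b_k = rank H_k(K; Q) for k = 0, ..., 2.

Order the vertices as 1 < 2 < 3 < 4 < 5 < 6 < 7 < 8 < 9 < 10. Listing each simplex with vertices in this order, K has dimension 2 with simplices:

  0-simplices (10): [1], [2], [3], [4], [5], [6], [7], [8], [9], [10]
  1-simplices (30): (30 of them)
  2-simplices (20): (20 of them)

so the chain groups are C_0 ≅ Z^10, C_1 ≅ Z^30, C_2 ≅ Z^20.

Boundary ∂_1: C_1 → C_0 maps an edge to its endpoints' difference, ∂[p,q] = q − p.
The 10×30 boundary matrix has rank 9 and Smith normal form diag(1,1,1,1,1,1,1,1,1).

The boundary map ∂_2: C_2 → C_1 acts by ∂[p,q,r] = [q,r] − [p,r] + [p,q]. For instance
  ∂[2,3,8] = [3,8] − [2,8] + [2,3],
  ∂[3,4,5] = [4,5] − [3,5] + [3,4].
The 30×20 boundary matrix has rank 20 and Smith normal form diag(1,1,1,1,1,1,1,1,1,1,1,1,1,1,1,1,1,1,1,2).

Reading off H_k = ker ∂_k / im ∂_{k+1}:

  H_0: rank C_0 − rank ∂_1 = 10 − 9 = 1, and the invariant factors of ∂_1 are all 1, so H_0 ≅ Z.
  H_1: rank ker ∂_1 − rank ∂_2 = (30 − 9) − 20 = 1, and ∂_2 has invariant factor 2 > 1, so H_1 ≅ Z ⊕ Z/2.
  H_2: rank ker ∂_2 − rank ∂_3 = (20 − 20) − 0 = 0, and there is no ∂_3, so H_2 ≅ 0.

As a check, the Euler characteristic is 10 − 30 + 20 = 0, which agrees with 1 − 1 + 0 = 0.

Hence the Betti numbers are b_0 = 1, b_1 = 1, b_2 = 0.

b_0 = 1, b_1 = 1, b_2 = 0.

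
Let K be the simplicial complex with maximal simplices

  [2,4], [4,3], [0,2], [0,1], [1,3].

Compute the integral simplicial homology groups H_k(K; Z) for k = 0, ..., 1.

H_0 ≅ Z,  H_1 ≅ Z.

Order the vertices as 0 < 1 < 2 < 3 < 4. Listing each simplex with vertices in this order, K has dimension 1 with simplices:

  0-simplices (5): [0], [1], [2], [3], [4]
  1-simplices (5): [0,1], [0,2], [1,3], [2,4], [3,4]

Hence C_0 ≅ Z^5, C_1 ≅ Z^5.

Boundary ∂_1: C_1 → C_0 sends each edge [p,q] (with p < q) to q − p. For instance
  ∂[2,4] = [4] − [2].
The 5×5 boundary matrix has rank 4 and Smith normal form diag(1,1,1,1).

Computing H_k = (kernel of ∂_k) / (image of ∂_{k+1}):

  H_0: rank C_0 − rank ∂_1 = 5 − 4 = 1, and the invariant factors of ∂_1 are all 1, so H_0 = Z.
  H_1: rank ker ∂_1 − rank ∂_2 = (5 − 4) − 0 = 1, and there is no ∂_2, so H_1 = Z.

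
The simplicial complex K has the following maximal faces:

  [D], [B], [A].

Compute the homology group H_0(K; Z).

H_0 = Z^3.

We work with the vertex ordering A < B < D. The simplices of K, each written with vertices in increasing order, are:

  0-simplices (3): A, B, D

so the chain groups are C_0 ≅ Z^3.

From H_k ≅ ker(∂_k) / im(∂_{k+1}) we obtain:

  H_0: rank C_0 − rank ∂_1 = 3 − 0 = 3, and there is no ∂_1, so H_0 = Z^3.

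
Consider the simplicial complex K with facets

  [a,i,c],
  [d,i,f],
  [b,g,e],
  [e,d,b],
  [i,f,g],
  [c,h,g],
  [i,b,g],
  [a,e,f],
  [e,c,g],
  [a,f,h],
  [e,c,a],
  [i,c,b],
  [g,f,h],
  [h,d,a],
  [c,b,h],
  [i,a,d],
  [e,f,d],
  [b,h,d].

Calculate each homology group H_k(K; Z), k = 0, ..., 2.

K has 9 vertices, 27 edges, 18 triangles.
rank ∂_0 = 0, rank ∂_1 = 8 ⇒ b_0 = 9 − 0 − 8 = 1; all invariant factors of ∂_1 are 1 so no torsion. So H_0 = Z.
rank ∂_1 = 8, rank ∂_2 = 18 ⇒ b_1 = 27 − 8 − 18 = 1; ∂_2 has invariant factor(s) [2] giving torsion. So H_1 = Z ⊕ Z/2.
rank ∂_2 = 18, rank ∂_3 = 0 ⇒ b_2 = 18 − 18 − 0 = 0. So H_2 = 0.

H_0 = Z,  H_1 = Z ⊕ Z/2,  H_2 = 0.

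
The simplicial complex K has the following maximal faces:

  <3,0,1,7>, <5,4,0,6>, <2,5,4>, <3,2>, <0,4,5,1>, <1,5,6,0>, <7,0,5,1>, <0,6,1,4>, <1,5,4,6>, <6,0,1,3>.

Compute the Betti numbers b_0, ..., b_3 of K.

b_0 = 1, b_1 = 1, b_2 = 0, b_3 = 1.

We work with the vertex ordering 0 < 1 < 2 < 3 < 4 < 5 < 6 < 7. The simplices of K, each written with vertices in increasing order, are:

  0-simplices (8): [0], [1], [2], [3], [4], [5], [6], [7]
  1-simplices (20): [0,1], [0,3], [0,4], [0,5], [0,6], [0,7], [1,3], [1,4], [1,5], [1,6], [1,7], [2,3], [2,4], [2,5], [3,6], [3,7], [4,5], [4,6], [5,6], [5,7]
  2-simplices (19): (19 of them)
  3-simplices (8): [0,1,3,6], [0,1,3,7], [0,1,4,5], [0,1,4,6], [0,1,5,6], [0,1,5,7], [0,4,5,6], [1,4,5,6]

giving chain groups C_0 ≅ Z^8, C_1 ≅ Z^20, C_2 ≅ Z^19, C_3 ≅ Z^8.

∂_1: C_1 → C_0 sends each edge [p,q] (with p < q) to q − p.
This gives a 8×20 integer matrix of rank 7; reducing to Smith normal form yields diagonal entries (1,1,1,1,1,1,1).

∂_2: C_2 → C_1 sends each 2-simplex [p,q,r] to [q,r] − [p,r] + [p,q]. For instance
  ∂[0,4,5] = [4,5] − [0,5] + [0,4],
  ∂[0,3,6] = [3,6] − [0,6] + [0,3].
As a 20×19 matrix over Z this has rank 12, with invariant factors (1,1,1,1,1,1,1,1,1,1,1,1).

Boundary ∂_3: C_3 → C_2 sends each 3-simplex σ to the alternating sum Σ_i (−1)^i (σ with its i-th vertex removed). For instance
  ∂[0,4,5,6] = [4,5,6] − [0,5,6] + [0,4,6] − [0,4,5],
  ∂[0,1,3,7] = [1,3,7] − [0,3,7] + [0,1,7] − [0,1,3].
The 19×8 boundary matrix has rank 7 and Smith normal form diag(1,1,1,1,1,1,1).

Computing H_k = (kernel of ∂_k) / (image of ∂_{k+1}):

  H_0: rank C_0 − rank ∂_1 = 8 − 7 = 1, and the invariant factors of ∂_1 are all 1, so H_0 = Z.
  H_1: rank ker ∂_1 − rank ∂_2 = (20 − 7) − 12 = 1, and the invariant factors of ∂_2 are all 1, so H_1 = Z.
  H_2: rank ker ∂_2 − rank ∂_3 = (19 − 12) − 7 = 0, and the invariant factors of ∂_3 are all 1, so H_2 = 0.
  H_3: rank ker ∂_3 − rank ∂_4 = (8 − 7) − 0 = 1, and there is no ∂_4, so H_3 = Z.

Hence the Betti numbers are b_0 = 1, b_1 = 1, b_2 = 0, b_3 = 1.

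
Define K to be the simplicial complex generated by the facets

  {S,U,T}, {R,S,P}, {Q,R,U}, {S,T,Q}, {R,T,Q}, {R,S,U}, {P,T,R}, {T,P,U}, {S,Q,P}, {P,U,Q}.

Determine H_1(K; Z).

We work with the vertex ordering P < Q < R < S < T < U. The simplices of K, each written with vertices in increasing order, are:

  0-simplices (6): P, Q, R, S, T, U
  1-simplices (15): PQ, PR, PS, PT, PU, QR, QS, QT, QU, RS, RT, RU, ST, SU, TU
  2-simplices (10): PQS, PQU, PRS, PRT, PTU, QRT, QRU, QST, RSU, STU

giving chain groups C_0 ≅ Z^6, C_1 ≅ Z^15, C_2 ≅ Z^10.

∂_1: C_1 → C_0 is given by ∂[p,q] = [q] − [p]. For instance
  ∂PT = T − P.
This gives a 6×15 integer matrix of rank 5; reducing to Smith normal form yields diagonal entries (1,1,1,1,1).

∂_2: C_2 → C_1 sends each 2-simplex [p,q,r] to [q,r] − [p,r] + [p,q]. For instance
  ∂PQU = QU − PU + PQ,
  ∂QRU = RU − QU + QR.
As a 15×10 matrix over Z this has rank 10, with invariant factors (1,1,1,1,1,1,1,1,1,2).

Computing H_k = (kernel of ∂_k) / (image of ∂_{k+1}):

  H_1: rank ker ∂_1 − rank ∂_2 = (15 − 5) − 10 = 0, and ∂_2 has invariant factor 2 > 1, so H_1 ≅ Z/2Z.

(K is a triangulation of the real projective plane RP^2.)

H_1 = Z/2Z.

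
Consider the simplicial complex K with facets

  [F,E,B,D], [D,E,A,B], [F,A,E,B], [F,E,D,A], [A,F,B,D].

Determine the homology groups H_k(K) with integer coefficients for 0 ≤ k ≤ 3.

Take the total order A < B < D < E < F on the vertex set. Then K (dimension 3) consists of the simplices:

  0-simplices (5): A, B, D, E, F
  1-simplices (10): AB, AD, AE, AF, BD, BE, BF, DE, DF, EF
  2-simplices (10): ABD, ABE, ABF, ADE, ADF, AEF, BDE, BDF, BEF, DEF
  3-simplices (5): ABDE, ABDF, ABEF, ADEF, BDEF

so the chain groups are C_0 ≅ Z^5, C_1 ≅ Z^10, C_2 ≅ Z^10, C_3 ≅ Z^5.

The boundary map ∂_1: C_1 → C_0 maps an edge to its endpoints' difference, ∂[p,q] = q − p.
The 5×10 boundary matrix has rank 4 and Smith normal form diag(1,1,1,1).

The boundary map ∂_2: C_2 → C_1 acts by ∂[p,q,r] = [q,r] − [p,r] + [p,q]. For instance
  ∂DEF = EF − DF + DE,
  ∂ABF = BF − AF + AB.
This gives a 10×10 integer matrix of rank 6; reducing to Smith normal form yields diagonal entries (1,1,1,1,1,1).

Boundary ∂_3: C_3 → C_2 sends each 3-simplex σ to the alternating sum Σ_i (−1)^i (σ with its i-th vertex removed). For instance
  ∂ABEF = BEF − AEF + ABF − ABE,
  ∂ADEF = DEF − AEF + ADF − ADE.
The 10×5 boundary matrix has rank 4 and Smith normal form diag(1,1,1,1).

Reading off H_k = ker ∂_k / im ∂_{k+1}:

  H_0: rank C_0 − rank ∂_1 = 5 − 4 = 1, and the invariant factors of ∂_1 are all 1, so H_0 ≅ Z.
  H_1: rank ker ∂_1 − rank ∂_2 = (10 − 4) − 6 = 0, and the invariant factors of ∂_2 are all 1, so H_1 ≅ 0.
  H_2: rank ker ∂_2 − rank ∂_3 = (10 − 6) − 4 = 0, and the invariant factors of ∂_3 are all 1, so H_2 ≅ 0.
  H_3: rank ker ∂_3 − rank ∂_4 = (5 − 4) − 0 = 1, and there is no ∂_4, so H_3 ≅ Z.

(K is a triangulation of the 3-sphere S^3.)

H_0 = Z,  H_1 = 0,  H_2 = 0,  H_3 = Z.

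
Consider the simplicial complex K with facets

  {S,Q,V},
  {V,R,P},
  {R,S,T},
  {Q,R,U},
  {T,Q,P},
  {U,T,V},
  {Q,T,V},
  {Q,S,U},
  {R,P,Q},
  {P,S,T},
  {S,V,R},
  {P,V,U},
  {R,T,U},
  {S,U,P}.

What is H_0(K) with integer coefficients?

K has 7 vertices, 21 edges, 14 triangles.
rank ∂_0 = 0, rank ∂_1 = 6 ⇒ b_0 = 7 − 0 − 6 = 1; all invariant factors of ∂_1 are 1 so no torsion. So H_0 ≅ Z.

H_0 = Z.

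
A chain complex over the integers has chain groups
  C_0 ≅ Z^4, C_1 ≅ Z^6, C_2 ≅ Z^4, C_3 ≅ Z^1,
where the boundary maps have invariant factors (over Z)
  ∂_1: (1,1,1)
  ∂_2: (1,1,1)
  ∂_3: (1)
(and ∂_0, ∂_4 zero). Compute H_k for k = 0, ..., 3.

H_0: b_0 = 4 − 0 − 3 = 1; torsion from ∂_1 factors > 1: none. So H_0 = Z.
H_1: b_1 = 6 − 3 − 3 = 0; torsion from ∂_2 factors > 1: none. So H_1 = 0.
H_2: b_2 = 4 − 3 − 1 = 0; torsion from ∂_3 factors > 1: none. So H_2 = 0.
H_3: b_3 = 1 − 1 − 0 = 0; torsion from ∂_4 factors > 1: none. So H_3 = 0.

H_0 = Z,  H_1 = 0,  H_2 = 0,  H_3 = 0.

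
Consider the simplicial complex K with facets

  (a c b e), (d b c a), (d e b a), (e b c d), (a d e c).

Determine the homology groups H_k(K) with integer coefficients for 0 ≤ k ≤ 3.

H_0 = Z,  H_1 = 0,  H_2 = 0,  H_3 = Z.

Order the vertices as a < b < c < d < e. Listing each simplex with vertices in this order, K has dimension 3 with simplices:

  0-simplices (5): a, b, c, d, e
  1-simplices (10): ab, ac, ad, ae, bc, bd, be, cd, ce, de
  2-simplices (10): abc, abd, abe, acd, ace, ade, bcd, bce, bde, cde
  3-simplices (5): abcd, abce, abde, acde, bcde

giving chain groups C_0 ≅ Z^5, C_1 ≅ Z^10, C_2 ≅ Z^10, C_3 ≅ Z^5.

∂_1: C_1 → C_0 is given by ∂[p,q] = [q] − [p]. For instance
  ∂ac = c − a.
As a 5×10 matrix over Z this has rank 4, with invariant factors (1,1,1,1).

The boundary map ∂_2: C_2 → C_1 maps a triangle to the signed sum of its edges. For instance
  ∂bcd = cd − bd + bc,
  ∂bce = ce − be + bc.
The resulting 10×10 matrix has rank 6, and its Smith normal form has invariant factors (1,1,1,1,1,1).

The boundary map ∂_3: C_3 → C_2 sends each 3-simplex σ to the alternating sum Σ_i (−1)^i (σ with its i-th vertex removed). For instance
  ∂acde = cde − ade + ace − acd,
  ∂abce = bce − ace + abe − abc.
The 10×5 boundary matrix has rank 4 and Smith normal form diag(1,1,1,1).

Computing H_k = (kernel of ∂_k) / (image of ∂_{k+1}):

  H_0: rank C_0 − rank ∂_1 = 5 − 4 = 1, and the invariant factors of ∂_1 are all 1, so H_0 ≅ Z.
  H_1: rank ker ∂_1 − rank ∂_2 = (10 − 4) − 6 = 0, and the invariant factors of ∂_2 are all 1, so H_1 ≅ 0.
  H_2: rank ker ∂_2 − rank ∂_3 = (10 − 6) − 4 = 0, and the invariant factors of ∂_3 are all 1, so H_2 ≅ 0.
  H_3: rank ker ∂_3 − rank ∂_4 = (5 − 4) − 0 = 1, and there is no ∂_4, so H_3 ≅ Z.

As a check, the Euler characteristic is 5 − 10 + 10 − 5 = 0, which agrees with 1 − 0 + 0 − 1 = 0.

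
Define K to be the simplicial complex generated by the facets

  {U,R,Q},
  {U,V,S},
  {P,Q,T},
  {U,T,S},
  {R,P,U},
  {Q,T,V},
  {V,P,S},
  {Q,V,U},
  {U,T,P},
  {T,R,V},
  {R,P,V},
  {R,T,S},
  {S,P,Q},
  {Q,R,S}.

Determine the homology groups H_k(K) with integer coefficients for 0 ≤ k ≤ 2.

H_0 ≅ Z,  H_1 ≅ Z^2,  H_2 ≅ Z.

Order the vertices as P < Q < R < S < T < U < V. Listing each simplex with vertices in this order, K has dimension 2 with simplices:

  0-simplices (7): P, Q, R, S, T, U, V
  1-simplices (21): PQ, PR, PS, PT, PU, PV, QR, QS, QT, QU, QV, RS, RT, RU, RV, ST, SU, SV, TU, TV, UV
  2-simplices (14): PQS, PQT, PRU, PRV, PSV, PTU, QRS, QRU, QTV, QUV, RST, RTV, STU, SUV

giving chain groups C_0 ≅ Z^7, C_1 ≅ Z^21, C_2 ≅ Z^14.

∂_1: C_1 → C_0 is given by ∂[p,q] = [q] − [p]. For instance
  ∂RV = V − R.
The resulting 7×21 matrix has rank 6, and its Smith normal form has invariant factors (1,1,1,1,1,1).

∂_2: C_2 → C_1 maps a triangle to the signed sum of its edges. For instance
  ∂QTV = TV − QV + QT,
  ∂QRU = RU − QU + QR.
The 21×14 boundary matrix has rank 13 and Smith normal form diag(1,1,1,1,1,1,1,1,1,1,1,1,1).

Reading off H_k = ker ∂_k / im ∂_{k+1}:

  H_0: rank C_0 − rank ∂_1 = 7 − 6 = 1, and the invariant factors of ∂_1 are all 1, so H_0 ≅ Z.
  H_1: rank ker ∂_1 − rank ∂_2 = (21 − 6) − 13 = 2, and the invariant factors of ∂_2 are all 1, so H_1 ≅ Z^2.
  H_2: rank ker ∂_2 − rank ∂_3 = (14 − 13) − 0 = 1, and there is no ∂_3, so H_2 ≅ Z.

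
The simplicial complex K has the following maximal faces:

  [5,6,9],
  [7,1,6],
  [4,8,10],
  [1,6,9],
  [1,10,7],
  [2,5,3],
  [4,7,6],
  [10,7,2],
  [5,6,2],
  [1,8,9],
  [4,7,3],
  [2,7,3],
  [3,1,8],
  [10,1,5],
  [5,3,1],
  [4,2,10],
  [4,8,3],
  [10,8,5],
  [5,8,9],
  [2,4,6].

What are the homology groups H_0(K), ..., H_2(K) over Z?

Take the total order 1 < 2 < 3 < 4 < 5 < 6 < 7 < 8 < 9 < 10 on the vertex set. Then K (dimension 2) consists of the simplices:

  0-simplices (10): [1], [2], [3], [4], [5], [6], [7], [8], [9], [10]
  1-simplices (30): (30 of them)
  2-simplices (20): (20 of them)

so the chain groups are C_0 ≅ Z^10, C_1 ≅ Z^30, C_2 ≅ Z^20.

∂_1: C_1 → C_0 sends each edge [p,q] (with p < q) to q − p. For instance
  ∂[5,6] = [6] − [5].
The 10×30 boundary matrix has rank 9 and Smith normal form diag(1,1,1,1,1,1,1,1,1).

∂_2: C_2 → C_1 acts by ∂[p,q,r] = [q,r] − [p,r] + [p,q]. For instance
  ∂[5,6,9] = [6,9] − [5,9] + [5,6],
  ∂[2,4,6] = [4,6] − [2,6] + [2,4].
As a 30×20 matrix over Z this has rank 20, with invariant factors (1,1,1,1,1,1,1,1,1,1,1,1,1,1,1,1,1,1,1,2).

From H_k ≅ ker(∂_k) / im(∂_{k+1}) we obtain:

  H_0: rank C_0 − rank ∂_1 = 10 − 9 = 1, and the invariant factors of ∂_1 are all 1, so H_0 ≅ Z.
  H_1: rank ker ∂_1 − rank ∂_2 = (30 − 9) − 20 = 1, and ∂_2 has invariant factor 2 > 1, so H_1 ≅ Z ⊕ Z/2.
  H_2: rank ker ∂_2 − rank ∂_3 = (20 − 20) − 0 = 0, and there is no ∂_3, so H_2 ≅ 0.

As a check, the Euler characteristic is 10 − 30 + 20 = 0, which agrees with 1 − 1 + 0 = 0.
(K is a triangulation of the Klein bottle.)

H_0 ≅ Z,  H_1 ≅ Z ⊕ Z/2,  H_2 = 0.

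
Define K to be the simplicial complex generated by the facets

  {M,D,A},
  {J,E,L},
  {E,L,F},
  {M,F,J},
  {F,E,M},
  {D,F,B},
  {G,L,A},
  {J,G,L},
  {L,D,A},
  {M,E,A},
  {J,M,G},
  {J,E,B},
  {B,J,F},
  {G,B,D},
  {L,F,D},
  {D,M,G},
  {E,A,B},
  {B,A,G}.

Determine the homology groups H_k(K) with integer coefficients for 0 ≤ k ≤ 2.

Take the total order A < B < D < E < F < G < J < L < M on the vertex set. Then K (dimension 2) consists of the simplices:

  0-simplices (9): A, B, D, E, F, G, J, L, M
  1-simplices (27): AB, AD, AE, AG, AL, AM, BD, BE, BF, BG, BJ, DF, DG, DL, DM, EF, EJ, EL, EM, FJ, FL, FM, GJ, GL, GM, JL, JM
  2-simplices (18): ABE, ABG, ADL, ADM, AEM, AGL, BDF, BDG, BEJ, BFJ, DFL, DGM, EFL, EFM, EJL, FJM, GJL, GJM

Hence C_0 ≅ Z^9, C_1 ≅ Z^27, C_2 ≅ Z^18.

The boundary map ∂_1: C_1 → C_0 sends each edge [p,q] (with p < q) to q − p. For instance
  ∂GM = M − G.
The resulting 9×27 matrix has rank 8, and its Smith normal form has invariant factors (1,1,1,1,1,1,1,1).

Boundary ∂_2: C_2 → C_1 maps a triangle to the signed sum of its edges. For instance
  ∂AEM = EM − AM + AE,
  ∂FJM = JM − FM + FJ.
The resulting 27×18 matrix has rank 18, and its Smith normal form has invariant factors (1,1,1,1,1,1,1,1,1,1,1,1,1,1,1,1,1,2).

Computing H_k = (kernel of ∂_k) / (image of ∂_{k+1}):

  H_0: rank C_0 − rank ∂_1 = 9 − 8 = 1, and the invariant factors of ∂_1 are all 1, so H_0 = Z.
  H_1: rank ker ∂_1 − rank ∂_2 = (27 − 8) − 18 = 1, and ∂_2 has invariant factor 2 > 1, so H_1 = Z ⊕ Z/2Z.
  H_2: rank ker ∂_2 − rank ∂_3 = (18 − 18) − 0 = 0, and there is no ∂_3, so H_2 = 0.

As a check, the Euler characteristic is 9 − 27 + 18 = 0, which agrees with 1 − 1 + 0 = 0.
(K is a triangulation of the Klein bottle.)

H_0 ≅ Z,  H_1 ≅ Z ⊕ Z/2Z,  H_2 = 0.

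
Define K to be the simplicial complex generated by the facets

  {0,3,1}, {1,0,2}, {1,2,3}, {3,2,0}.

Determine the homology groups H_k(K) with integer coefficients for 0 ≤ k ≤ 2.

H_0 = Z,  H_1 = 0,  H_2 = Z.

Take the total order 0 < 1 < 2 < 3 on the vertex set. Then K (dimension 2) consists of the simplices:

  0-simplices (4): [0], [1], [2], [3]
  1-simplices (6): [0,1], [0,2], [0,3], [1,2], [1,3], [2,3]
  2-simplices (4): [0,1,2], [0,1,3], [0,2,3], [1,2,3]

Hence C_0 ≅ Z^4, C_1 ≅ Z^6, C_2 ≅ Z^4.

∂_1: C_1 → C_0 is given by ∂[p,q] = [q] − [p]. For instance
  ∂[1,3] = [3] − [1].
This gives a 4×6 integer matrix of rank 3; reducing to Smith normal form yields diagonal entries (1,1,1).

The boundary map ∂_2: C_2 → C_1 acts by ∂[p,q,r] = [q,r] − [p,r] + [p,q]. For instance
  ∂[0,1,2] = [1,2] − [0,2] + [0,1],
  ∂[0,2,3] = [2,3] − [0,3] + [0,2].
The resulting 6×4 matrix has rank 3, and its Smith normal form has invariant factors (1,1,1).

Computing H_k = (kernel of ∂_k) / (image of ∂_{k+1}):

  H_0: rank C_0 − rank ∂_1 = 4 − 3 = 1, and the invariant factors of ∂_1 are all 1, so H_0 ≅ Z.
  H_1: rank ker ∂_1 − rank ∂_2 = (6 − 3) − 3 = 0, and the invariant factors of ∂_2 are all 1, so H_1 ≅ 0.
  H_2: rank ker ∂_2 − rank ∂_3 = (4 − 3) − 0 = 1, and there is no ∂_3, so H_2 ≅ Z.

(K is a triangulation of the 2-sphere S^2.)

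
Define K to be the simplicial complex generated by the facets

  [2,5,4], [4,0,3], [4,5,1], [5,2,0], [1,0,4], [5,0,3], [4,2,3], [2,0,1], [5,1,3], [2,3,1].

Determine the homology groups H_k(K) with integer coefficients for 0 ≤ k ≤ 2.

H_0 = Z,  H_1 = Z_2,  H_2 = 0.

We work with the vertex ordering 0 < 1 < 2 < 3 < 4 < 5. The simplices of K, each written with vertices in increasing order, are:

  0-simplices (6): [0], [1], [2], [3], [4], [5]
  1-simplices (15): [0,1], [0,2], [0,3], [0,4], [0,5], [1,2], [1,3], [1,4], [1,5], [2,3], [2,4], [2,5], [3,4], [3,5], [4,5]
  2-simplices (10): [0,1,2], [0,1,4], [0,2,5], [0,3,4], [0,3,5], [1,2,3], [1,3,5], [1,4,5], [2,3,4], [2,4,5]

Hence C_0 ≅ Z^6, C_1 ≅ Z^15, C_2 ≅ Z^10.

Boundary ∂_1: C_1 → C_0 maps an edge to its endpoints' difference, ∂[p,q] = q − p.
The 6×15 boundary matrix has rank 5 and Smith normal form diag(1,1,1,1,1).

Boundary ∂_2: C_2 → C_1 sends each 2-simplex [p,q,r] to [q,r] − [p,r] + [p,q]. For instance
  ∂[0,1,4] = [1,4] − [0,4] + [0,1],
  ∂[1,2,3] = [2,3] − [1,3] + [1,2].
The 15×10 boundary matrix has rank 10 and Smith normal form diag(1,1,1,1,1,1,1,1,1,2).

Now H_k = ker ∂_k / im ∂_{k+1}, so:

  H_0: rank C_0 − rank ∂_1 = 6 − 5 = 1, and the invariant factors of ∂_1 are all 1, so H_0 = Z.
  H_1: rank ker ∂_1 − rank ∂_2 = (15 − 5) − 10 = 0, and ∂_2 has invariant factor 2 > 1, so H_1 = Z_2.
  H_2: rank ker ∂_2 − rank ∂_3 = (10 − 10) − 0 = 0, and there is no ∂_3, so H_2 = 0.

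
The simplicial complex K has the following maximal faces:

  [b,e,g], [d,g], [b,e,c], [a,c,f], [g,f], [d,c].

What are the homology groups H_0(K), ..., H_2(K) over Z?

H_0 = Z,  H_1 = Z^2,  H_2 = 0.

We work with the vertex ordering a < b < c < d < e < f < g. The simplices of K, each written with vertices in increasing order, are:

  0-simplices (7): a, b, c, d, e, f, g
  1-simplices (11): ac, af, bc, be, bg, cd, ce, cf, dg, eg, fg
  2-simplices (3): acf, bce, beg

so the chain groups are C_0 ≅ Z^7, C_1 ≅ Z^11, C_2 ≅ Z^3.

∂_1: C_1 → C_0 maps an edge to its endpoints' difference, ∂[p,q] = q − p. For instance
  ∂dg = g − d.
This gives a 7×11 integer matrix of rank 6; reducing to Smith normal form yields diagonal entries (1,1,1,1,1,1).

Boundary ∂_2: C_2 → C_1 acts by ∂[p,q,r] = [q,r] − [p,r] + [p,q]. For instance
  ∂bce = ce − be + bc,
  ∂beg = eg − bg + be.
The resulting 11×3 matrix has rank 3, and its Smith normal form has invariant factors (1,1,1).

From H_k ≅ ker(∂_k) / im(∂_{k+1}) we obtain:

  H_0: rank C_0 − rank ∂_1 = 7 − 6 = 1, and the invariant factors of ∂_1 are all 1, so H_0 = Z.
  H_1: rank ker ∂_1 − rank ∂_2 = (11 − 6) − 3 = 2, and the invariant factors of ∂_2 are all 1, so H_1 = Z^2.
  H_2: rank ker ∂_2 − rank ∂_3 = (3 − 3) − 0 = 0, and there is no ∂_3, so H_2 = 0.

As a check, the Euler characteristic is 7 − 11 + 3 = -1, which agrees with 1 − 2 + 0 = -1.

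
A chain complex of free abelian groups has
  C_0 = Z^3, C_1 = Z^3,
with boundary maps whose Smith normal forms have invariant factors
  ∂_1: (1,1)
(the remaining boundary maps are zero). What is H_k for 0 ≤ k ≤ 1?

H_0: b_0 = 3 − 0 − 2 = 1; torsion from ∂_1 factors > 1: none. So H_0 = Z.
H_1: b_1 = 3 − 2 − 0 = 1; torsion from ∂_2 factors > 1: none. So H_1 = Z.

H_0 = Z,  H_1 = Z.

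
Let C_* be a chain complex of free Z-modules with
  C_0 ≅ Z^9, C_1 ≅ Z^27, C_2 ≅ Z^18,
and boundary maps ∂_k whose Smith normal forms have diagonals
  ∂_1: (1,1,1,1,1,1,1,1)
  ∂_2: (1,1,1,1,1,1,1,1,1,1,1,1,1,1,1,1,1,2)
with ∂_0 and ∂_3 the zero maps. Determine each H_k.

H_0: b_0 = 9 − 0 − 8 = 1; torsion from ∂_1 factors > 1: none. So H_0 ≅ Z.
H_1: b_1 = 27 − 8 − 18 = 1; torsion from ∂_2 factors > 1: [2]. So H_1 ≅ Z ⊕ Z/2.
H_2: b_2 = 18 − 18 − 0 = 0; torsion from ∂_3 factors > 1: none. So H_2 ≅ 0.

H_0 ≅ Z,  H_1 ≅ Z ⊕ Z/2,  H_2 = 0.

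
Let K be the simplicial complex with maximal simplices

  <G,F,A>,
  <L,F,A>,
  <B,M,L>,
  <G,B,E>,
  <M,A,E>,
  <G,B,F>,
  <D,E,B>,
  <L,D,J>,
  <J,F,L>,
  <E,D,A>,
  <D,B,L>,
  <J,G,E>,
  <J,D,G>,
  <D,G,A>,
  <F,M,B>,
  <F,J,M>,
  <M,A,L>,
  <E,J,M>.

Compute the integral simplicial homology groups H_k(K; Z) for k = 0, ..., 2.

H_0 ≅ Z,  H_1 ≅ Z ⊕ Z/2,  H_2 = 0.

Take the total order A < B < D < E < F < G < J < L < M on the vertex set. Then K (dimension 2) consists of the simplices:

  0-simplices (9): A, B, D, E, F, G, J, L, M
  1-simplices (27): AD, AE, AF, AG, AL, AM, BD, BE, BF, BG, BL, BM, DE, DG, DJ, DL, EG, EJ, EM, FG, FJ, FL, FM, GJ, JL, JM, LM
  2-simplices (18): ADE, ADG, AEM, AFG, AFL, ALM, BDE, BDL, BEG, BFG, BFM, BLM, DGJ, DJL, EGJ, EJM, FJL, FJM

giving chain groups C_0 ≅ Z^9, C_1 ≅ Z^27, C_2 ≅ Z^18.

The boundary map ∂_1: C_1 → C_0 is given by ∂[p,q] = [q] − [p]. For instance
  ∂FJ = J − F.
The resulting 9×27 matrix has rank 8, and its Smith normal form has invariant factors (1,1,1,1,1,1,1,1).

The boundary map ∂_2: C_2 → C_1 sends each 2-simplex [p,q,r] to [q,r] − [p,r] + [p,q]. For instance
  ∂DJL = JL − DL + DJ,
  ∂BDL = DL − BL + BD.
This gives a 27×18 integer matrix of rank 18; reducing to Smith normal form yields diagonal entries (1,1,1,1,1,1,1,1,1,1,1,1,1,1,1,1,1,2).

Reading off H_k = ker ∂_k / im ∂_{k+1}:

  H_0: rank C_0 − rank ∂_1 = 9 − 8 = 1, and the invariant factors of ∂_1 are all 1, so H_0 ≅ Z.
  H_1: rank ker ∂_1 − rank ∂_2 = (27 − 8) − 18 = 1, and ∂_2 has invariant factor 2 > 1, so H_1 ≅ Z ⊕ Z/2.
  H_2: rank ker ∂_2 − rank ∂_3 = (18 − 18) − 0 = 0, and there is no ∂_3, so H_2 ≅ 0.

As a check, the Euler characteristic is 9 − 27 + 18 = 0, which agrees with 1 − 1 + 0 = 0.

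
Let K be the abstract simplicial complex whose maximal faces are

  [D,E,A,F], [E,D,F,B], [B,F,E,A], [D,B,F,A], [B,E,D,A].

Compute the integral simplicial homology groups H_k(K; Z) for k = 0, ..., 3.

Order the vertices as A < B < D < E < F. Listing each simplex with vertices in this order, K has dimension 3 with simplices:

  0-simplices (5): A, B, D, E, F
  1-simplices (10): AB, AD, AE, AF, BD, BE, BF, DE, DF, EF
  2-simplices (10): ABD, ABE, ABF, ADE, ADF, AEF, BDE, BDF, BEF, DEF
  3-simplices (5): ABDE, ABDF, ABEF, ADEF, BDEF

so the chain groups are C_0 ≅ Z^5, C_1 ≅ Z^10, C_2 ≅ Z^10, C_3 ≅ Z^5.

∂_1: C_1 → C_0 sends each edge [p,q] (with p < q) to q − p. For instance
  ∂DE = E − D.
The 5×10 boundary matrix has rank 4 and Smith normal form diag(1,1,1,1).

The boundary map ∂_2: C_2 → C_1 sends each 2-simplex [p,q,r] to [q,r] − [p,r] + [p,q]. For instance
  ∂ADF = DF − AF + AD,
  ∂ABE = BE − AE + AB.
The 10×10 boundary matrix has rank 6 and Smith normal form diag(1,1,1,1,1,1).

Boundary ∂_3: C_3 → C_2 sends each 3-simplex σ to the alternating sum Σ_i (−1)^i (σ with its i-th vertex removed). For instance
  ∂BDEF = DEF − BEF + BDF − BDE,
  ∂ABDF = BDF − ADF + ABF − ABD.
The 10×5 boundary matrix has rank 4 and Smith normal form diag(1,1,1,1).

From H_k ≅ ker(∂_k) / im(∂_{k+1}) we obtain:

  H_0: rank C_0 − rank ∂_1 = 5 − 4 = 1, and the invariant factors of ∂_1 are all 1, so H_0 ≅ Z.
  H_1: rank ker ∂_1 − rank ∂_2 = (10 − 4) − 6 = 0, and the invariant factors of ∂_2 are all 1, so H_1 ≅ 0.
  H_2: rank ker ∂_2 − rank ∂_3 = (10 − 6) − 4 = 0, and the invariant factors of ∂_3 are all 1, so H_2 ≅ 0.
  H_3: rank ker ∂_3 − rank ∂_4 = (5 − 4) − 0 = 1, and there is no ∂_4, so H_3 ≅ Z.

As a check, the Euler characteristic is 5 − 10 + 10 − 5 = 0, which agrees with 1 − 0 + 0 − 1 = 0.

H_0 = Z,  H_1 = 0,  H_2 = 0,  H_3 = Z.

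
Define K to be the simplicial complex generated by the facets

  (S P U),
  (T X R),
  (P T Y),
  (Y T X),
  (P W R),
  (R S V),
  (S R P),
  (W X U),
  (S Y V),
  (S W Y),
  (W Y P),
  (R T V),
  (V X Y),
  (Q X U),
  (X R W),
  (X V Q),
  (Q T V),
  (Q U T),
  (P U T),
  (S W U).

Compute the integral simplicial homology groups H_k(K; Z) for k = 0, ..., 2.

H_0 = Z,  H_1 = Z ⊕ Z/2,  H_2 = 0.

Fix the vertex order P < Q < R < S < T < U < V < W < X < Y and write every simplex with vertices in increasing order. Then dim K = 2 and the simplices of K are:

  0-simplices (10): P, Q, R, S, T, U, V, W, X, Y
  1-simplices (30): PR, PS, PT, PU, PW, PY, QT, QU, QV, QX, RS, RT, RV, RW, RX, SU, SV, SW, SY, TU, TV, TX, TY, UW, UX, VX, VY, WX, WY, XY
  2-simplices (20): PRS, PRW, PSU, PTU, PTY, PWY, QTU, QTV, QUX, QVX, RSV, RTV, RTX, RWX, SUW, SVY, SWY, TXY, UWX, VXY

giving chain groups C_0 ≅ Z^10, C_1 ≅ Z^30, C_2 ≅ Z^20.

∂_1: C_1 → C_0 sends each edge [p,q] (with p < q) to q − p. For instance
  ∂QU = U − Q.
This gives a 10×30 integer matrix of rank 9; reducing to Smith normal form yields diagonal entries (1,1,1,1,1,1,1,1,1).

The boundary map ∂_2: C_2 → C_1 maps a triangle to the signed sum of its edges. For instance
  ∂PTU = TU − PU + PT,
  ∂SUW = UW − SW + SU.
The 30×20 boundary matrix has rank 20 and Smith normal form diag(1,1,1,1,1,1,1,1,1,1,1,1,1,1,1,1,1,1,1,2).

From H_k ≅ ker(∂_k) / im(∂_{k+1}) we obtain:

  H_0: rank C_0 − rank ∂_1 = 10 − 9 = 1, and the invariant factors of ∂_1 are all 1, so H_0 = Z.
  H_1: rank ker ∂_1 − rank ∂_2 = (30 − 9) − 20 = 1, and ∂_2 has invariant factor 2 > 1, so H_1 = Z ⊕ Z/2.
  H_2: rank ker ∂_2 − rank ∂_3 = (20 − 20) − 0 = 0, and there is no ∂_3, so H_2 = 0.

As a check, the Euler characteristic is 10 − 30 + 20 = 0, which agrees with 1 − 1 + 0 = 0.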